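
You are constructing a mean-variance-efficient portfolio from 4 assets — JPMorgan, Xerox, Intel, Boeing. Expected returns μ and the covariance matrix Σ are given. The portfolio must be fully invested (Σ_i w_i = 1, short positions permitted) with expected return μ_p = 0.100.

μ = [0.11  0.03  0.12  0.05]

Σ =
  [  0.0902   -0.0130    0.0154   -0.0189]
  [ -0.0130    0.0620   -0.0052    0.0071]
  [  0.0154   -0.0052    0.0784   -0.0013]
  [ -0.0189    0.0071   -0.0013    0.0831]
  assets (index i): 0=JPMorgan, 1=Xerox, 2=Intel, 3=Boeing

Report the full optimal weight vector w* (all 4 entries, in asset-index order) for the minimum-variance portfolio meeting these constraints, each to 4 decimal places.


0.3477  0.0556  0.4321  0.1645

u=Σ⁻¹μ = [1.2782  0.7676  1.3445  0.8479]
v=Σ⁻¹𝟙 = [14.7601  18.5722  11.3195  13.9810]
a=μᵀu=0.367366  b=𝟙ᵀu=4.238159  c=𝟙ᵀv=58.632720  D=ac−b²=3.577686
λ₁=(c·0.100−b)/D = (58.632720·0.100−4.238159)/3.577686 = 0.454236
λ₂=(a−b·0.100)/D = (0.367366−4.238159·0.100)/3.577686 = -0.015778
w* = 0.454236·u + -0.015778·v:
  w_0 = 0.454236·1.2782 + -0.015778·14.7601 = 0.3477  (JPMorgan)
  w_1 = 0.454236·0.7676 + -0.015778·18.5722 = 0.0556  (Xerox)
  w_2 = 0.454236·1.3445 + -0.015778·11.3195 = 0.4321  (Intel)
  w_3 = 0.454236·0.8479 + -0.015778·13.9810 = 0.1645  (Boeing)
Σw_i=1.0000  μᵀw=0.1000
σ²=wᵀΣw=λ₁·μ_p+λ₂ = 0.454236·0.100 + -0.015778 = 0.029645 ≈ 0.0296


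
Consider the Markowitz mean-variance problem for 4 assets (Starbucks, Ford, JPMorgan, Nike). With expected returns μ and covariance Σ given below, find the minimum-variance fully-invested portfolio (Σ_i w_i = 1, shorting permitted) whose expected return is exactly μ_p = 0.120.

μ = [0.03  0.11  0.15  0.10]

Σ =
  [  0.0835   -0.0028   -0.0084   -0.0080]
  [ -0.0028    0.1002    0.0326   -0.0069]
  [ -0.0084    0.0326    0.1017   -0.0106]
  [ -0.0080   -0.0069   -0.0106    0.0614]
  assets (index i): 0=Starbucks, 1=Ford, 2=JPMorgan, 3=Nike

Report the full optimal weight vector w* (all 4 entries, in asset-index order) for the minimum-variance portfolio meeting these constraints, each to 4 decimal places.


p=Σ⁻¹μ = [0.7349  0.7716  1.5041  2.0708]
q=Σ⁻¹𝟙 = [15.3421  8.4106  10.5991  21.0606]
a=μᵀp=0.539617  b=𝟙ᵀp=5.081360  c=𝟙ᵀq=55.412463  D=ac−b²=4.081317
λ₁=(c·0.120−b)/D = (55.412463·0.120−5.081360)/4.081317 = 0.384223
λ₂=(a−b·0.120)/D = (0.539617−5.081360·0.120)/4.081317 = -0.017187
w* = 0.384223·p + -0.017187·q:
  w_0 = 0.384223·0.7349 + -0.017187·15.3421 = 0.0187  (Starbucks)
  w_1 = 0.384223·0.7716 + -0.017187·8.4106 = 0.1519  (Ford)
  w_2 = 0.384223·1.5041 + -0.017187·10.5991 = 0.3958  (JPMorgan)
  w_3 = 0.384223·2.0708 + -0.017187·21.0606 = 0.4337  (Nike)
Σw_i=1.0000  μᵀw=0.1200
σ²=wᵀΣw=λ₁·μ_p+λ₂ = 0.384223·0.120 + -0.017187 = 0.028920 ≈ 0.0289

0.0187  0.1519  0.3958  0.4337


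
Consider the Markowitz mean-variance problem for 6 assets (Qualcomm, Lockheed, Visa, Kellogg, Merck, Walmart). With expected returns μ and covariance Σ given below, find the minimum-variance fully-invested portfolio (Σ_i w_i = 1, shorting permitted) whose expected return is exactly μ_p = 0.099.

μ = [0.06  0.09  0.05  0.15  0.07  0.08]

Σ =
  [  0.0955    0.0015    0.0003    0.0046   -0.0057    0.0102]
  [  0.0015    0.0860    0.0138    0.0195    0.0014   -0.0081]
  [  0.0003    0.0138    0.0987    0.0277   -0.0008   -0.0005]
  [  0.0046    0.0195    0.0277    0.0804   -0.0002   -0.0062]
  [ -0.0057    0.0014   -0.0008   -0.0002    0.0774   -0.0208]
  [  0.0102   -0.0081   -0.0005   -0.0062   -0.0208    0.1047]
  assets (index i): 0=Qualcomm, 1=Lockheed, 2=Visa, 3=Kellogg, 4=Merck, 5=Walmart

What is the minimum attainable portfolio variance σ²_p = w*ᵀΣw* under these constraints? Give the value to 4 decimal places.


g=Σ⁻¹μ = [0.4850  0.7337  -0.0806  1.7774  1.2325  1.1233]
h=Σ⁻¹𝟙 = [9.5002  9.4707  6.6331  8.3790  17.1085  13.2850]
a=μᵀg=0.533855  b=𝟙ᵀg=5.271276  c=𝟙ᵀh=64.376513  D=ac−b²=6.581368
λ₁=(c·0.099−b)/D = (64.376513·0.099−5.271276)/6.581368 = 0.167442
λ₂=(a−b·0.099)/D = (0.533855−5.271276·0.099)/6.581368 = 0.001823
w* = 0.167442·g + 0.001823·h:
  w_0 = 0.167442·0.4850 + 0.001823·9.5002 = 0.0985  (Qualcomm)
  w_1 = 0.167442·0.7337 + 0.001823·9.4707 = 0.1401  (Lockheed)
  w_2 = 0.167442·-0.0806 + 0.001823·6.6331 = -0.0014  (Visa)
  w_3 = 0.167442·1.7774 + 0.001823·8.3790 = 0.3129  (Kellogg)
  w_4 = 0.167442·1.2325 + 0.001823·17.1085 = 0.2376  (Merck)
  w_5 = 0.167442·1.1233 + 0.001823·13.2850 = 0.2123  (Walmart)
Σw_i=1.0000  μᵀw=0.0990
σ²=wᵀΣw=λ₁·μ_p+λ₂ = 0.167442·0.099 + 0.001823 = 0.018400 ≈ 0.0184

0.0184


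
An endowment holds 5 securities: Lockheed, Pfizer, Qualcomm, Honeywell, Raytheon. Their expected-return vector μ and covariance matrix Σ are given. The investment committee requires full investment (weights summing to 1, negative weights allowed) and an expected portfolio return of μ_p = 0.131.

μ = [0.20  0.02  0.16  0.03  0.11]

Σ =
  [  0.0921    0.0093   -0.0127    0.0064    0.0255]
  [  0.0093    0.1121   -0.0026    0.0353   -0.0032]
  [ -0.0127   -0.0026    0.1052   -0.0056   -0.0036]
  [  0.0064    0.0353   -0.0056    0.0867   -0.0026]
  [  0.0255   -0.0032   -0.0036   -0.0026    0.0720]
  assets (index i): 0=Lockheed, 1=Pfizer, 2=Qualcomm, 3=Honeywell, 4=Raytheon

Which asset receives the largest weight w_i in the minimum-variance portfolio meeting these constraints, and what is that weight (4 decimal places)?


Qualcomm (0.2905)

u=Σ⁻¹μ = [2.1651  -0.0437  1.8293  0.3480  0.8631]
v=Σ⁻¹𝟙 = [7.7717  5.8417  11.5261  9.6959  12.3225]
a=μᵀu=0.830200  b=𝟙ᵀu=5.161708  c=𝟙ᵀv=47.157927  D=ac−b²=12.507288
λ₁=(c·0.131−b)/D = (47.157927·0.131−5.161708)/12.507288 = 0.081231
λ₂=(a−b·0.131)/D = (0.830200−5.161708·0.131)/12.507288 = 0.012314
w* = 0.081231·u + 0.012314·v:
  w_0 = 0.081231·2.1651 + 0.012314·7.7717 = 0.2716  (Lockheed)
  w_1 = 0.081231·-0.0437 + 0.012314·5.8417 = 0.0684  (Pfizer)
  w_2 = 0.081231·1.8293 + 0.012314·11.5261 = 0.2905  (Qualcomm)
  w_3 = 0.081231·0.3480 + 0.012314·9.6959 = 0.1477  (Honeywell)
  w_4 = 0.081231·0.8631 + 0.012314·12.3225 = 0.2218  (Raytheon)
Σw_i=1.0000  μᵀw=0.1310
σ²=wᵀΣw=λ₁·μ_p+λ₂ = 0.081231·0.131 + 0.012314 = 0.022955 ≈ 0.0230


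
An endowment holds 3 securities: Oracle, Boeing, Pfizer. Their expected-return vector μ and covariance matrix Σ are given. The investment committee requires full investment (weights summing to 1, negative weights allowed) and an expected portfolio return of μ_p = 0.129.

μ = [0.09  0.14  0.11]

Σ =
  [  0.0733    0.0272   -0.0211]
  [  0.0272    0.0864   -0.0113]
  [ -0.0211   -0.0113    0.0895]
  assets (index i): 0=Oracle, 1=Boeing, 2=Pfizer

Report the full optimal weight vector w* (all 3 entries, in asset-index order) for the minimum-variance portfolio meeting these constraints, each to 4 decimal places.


-0.0009  0.6327  0.3682

p=Σ⁻¹μ = [1.1675  1.4739  1.6904]
q=Σ⁻¹𝟙 = [14.8683  8.9610  15.8098]
a=μᵀp=0.497363  b=𝟙ᵀp=4.331776  c=𝟙ᵀq=39.639193  D=ac−b²=0.950781
λ₁=(c·0.129−b)/D = (39.639193·0.129−4.331776)/0.950781 = 0.822145
λ₂=(a−b·0.129)/D = (0.497363−4.331776·0.129)/0.950781 = -0.064617
w* = 0.822145·p + -0.064617·q:
  w_0 = 0.822145·1.1675 + -0.064617·14.8683 = -0.0009  (Oracle)
  w_1 = 0.822145·1.4739 + -0.064617·8.9610 = 0.6327  (Boeing)
  w_2 = 0.822145·1.6904 + -0.064617·15.8098 = 0.3682  (Pfizer)
Σw_i=1.0000  μᵀw=0.1290
σ²=wᵀΣw=λ₁·μ_p+λ₂ = 0.822145·0.129 + -0.064617 = 0.041440 ≈ 0.0414


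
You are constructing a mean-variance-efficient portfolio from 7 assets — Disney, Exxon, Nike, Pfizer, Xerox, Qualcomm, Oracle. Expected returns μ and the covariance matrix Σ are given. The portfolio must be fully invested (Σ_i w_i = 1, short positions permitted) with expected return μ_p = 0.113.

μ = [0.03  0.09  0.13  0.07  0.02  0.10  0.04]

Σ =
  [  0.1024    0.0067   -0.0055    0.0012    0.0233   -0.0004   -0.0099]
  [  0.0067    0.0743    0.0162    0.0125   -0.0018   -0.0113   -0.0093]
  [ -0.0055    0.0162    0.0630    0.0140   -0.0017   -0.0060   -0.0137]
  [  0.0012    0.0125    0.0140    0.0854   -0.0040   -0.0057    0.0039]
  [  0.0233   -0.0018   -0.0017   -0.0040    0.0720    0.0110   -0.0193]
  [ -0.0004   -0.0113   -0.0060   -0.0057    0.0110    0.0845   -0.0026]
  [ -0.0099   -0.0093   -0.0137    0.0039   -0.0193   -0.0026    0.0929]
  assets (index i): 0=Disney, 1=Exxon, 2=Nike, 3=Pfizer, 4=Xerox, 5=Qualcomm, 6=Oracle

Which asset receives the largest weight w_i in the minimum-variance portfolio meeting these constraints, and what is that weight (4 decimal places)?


u=Σ⁻¹μ = [0.3700  1.0066  2.1100  0.3898  0.2864  1.4884  0.9667]
v=Σ⁻¹𝟙 = [8.1852  12.4369  17.4801  7.6971  15.2830  13.8825  18.6998]
a=μᵀu=0.596521  b=𝟙ᵀu=6.617980  c=𝟙ᵀv=93.664473  D=ac−b²=12.075117
λ₁=(c·0.113−b)/D = (93.664473·0.113−6.617980)/12.075117 = 0.328453
λ₂=(a−b·0.113)/D = (0.596521−6.617980·0.113)/12.075117 = -0.012531
w* = 0.328453·u + -0.012531·v:
  w_0 = 0.328453·0.3700 + -0.012531·8.1852 = 0.0190  (Disney)
  w_1 = 0.328453·1.0066 + -0.012531·12.4369 = 0.1748  (Exxon)
  w_2 = 0.328453·2.1100 + -0.012531·17.4801 = 0.4740  (Nike)
  w_3 = 0.328453·0.3898 + -0.012531·7.6971 = 0.0316  (Pfizer)
  w_4 = 0.328453·0.2864 + -0.012531·15.2830 = -0.0974  (Xerox)
  w_5 = 0.328453·1.4884 + -0.012531·13.8825 = 0.3149  (Qualcomm)
  w_6 = 0.328453·0.9667 + -0.012531·18.6998 = 0.0832  (Oracle)
Σw_i=1.0000  μᵀw=0.1130
σ²=wᵀΣw=λ₁·μ_p+λ₂ = 0.328453·0.113 + -0.012531 = 0.024584 ≈ 0.0246

Nike (0.4740)


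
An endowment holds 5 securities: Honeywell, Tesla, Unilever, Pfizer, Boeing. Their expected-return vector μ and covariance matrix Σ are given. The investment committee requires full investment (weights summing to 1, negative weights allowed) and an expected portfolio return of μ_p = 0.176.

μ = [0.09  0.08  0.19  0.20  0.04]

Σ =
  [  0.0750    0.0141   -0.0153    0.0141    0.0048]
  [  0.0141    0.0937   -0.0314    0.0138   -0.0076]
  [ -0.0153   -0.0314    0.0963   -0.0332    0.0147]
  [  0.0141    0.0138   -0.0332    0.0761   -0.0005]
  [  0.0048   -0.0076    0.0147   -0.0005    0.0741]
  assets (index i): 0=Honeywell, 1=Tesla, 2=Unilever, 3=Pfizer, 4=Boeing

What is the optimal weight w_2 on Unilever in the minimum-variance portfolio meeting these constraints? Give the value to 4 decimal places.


0.4065

u=Σ⁻¹μ = [1.0126  1.4462  3.9753  3.9116  -0.1397]
v=Σ⁻¹𝟙 = [10.9875  14.3906  21.4555  17.9221  10.1241]
a=μᵀu=1.738877  b=𝟙ᵀu=10.206040  c=𝟙ᵀv=74.879714  D=ac−b²=26.043372
λ₁=(c·0.176−b)/D = (74.879714·0.176−10.206040)/26.043372 = 0.114148
λ₂=(a−b·0.176)/D = (1.738877−10.206040·0.176)/26.043372 = -0.002203
w* = 0.114148·u + -0.002203·v:
  w_0 = 0.114148·1.0126 + -0.002203·10.9875 = 0.0914  (Honeywell)
  w_1 = 0.114148·1.4462 + -0.002203·14.3906 = 0.1334  (Tesla)
  w_2 = 0.114148·3.9753 + -0.002203·21.4555 = 0.4065  (Unilever)
  w_3 = 0.114148·3.9116 + -0.002203·17.9221 = 0.4070  (Pfizer)
  w_4 = 0.114148·-0.1397 + -0.002203·10.1241 = -0.0383  (Boeing)
Σw_i=1.0000  μᵀw=0.1760
σ²=wᵀΣw=λ₁·μ_p+λ₂ = 0.114148·0.176 + -0.002203 = 0.017887 ≈ 0.0179


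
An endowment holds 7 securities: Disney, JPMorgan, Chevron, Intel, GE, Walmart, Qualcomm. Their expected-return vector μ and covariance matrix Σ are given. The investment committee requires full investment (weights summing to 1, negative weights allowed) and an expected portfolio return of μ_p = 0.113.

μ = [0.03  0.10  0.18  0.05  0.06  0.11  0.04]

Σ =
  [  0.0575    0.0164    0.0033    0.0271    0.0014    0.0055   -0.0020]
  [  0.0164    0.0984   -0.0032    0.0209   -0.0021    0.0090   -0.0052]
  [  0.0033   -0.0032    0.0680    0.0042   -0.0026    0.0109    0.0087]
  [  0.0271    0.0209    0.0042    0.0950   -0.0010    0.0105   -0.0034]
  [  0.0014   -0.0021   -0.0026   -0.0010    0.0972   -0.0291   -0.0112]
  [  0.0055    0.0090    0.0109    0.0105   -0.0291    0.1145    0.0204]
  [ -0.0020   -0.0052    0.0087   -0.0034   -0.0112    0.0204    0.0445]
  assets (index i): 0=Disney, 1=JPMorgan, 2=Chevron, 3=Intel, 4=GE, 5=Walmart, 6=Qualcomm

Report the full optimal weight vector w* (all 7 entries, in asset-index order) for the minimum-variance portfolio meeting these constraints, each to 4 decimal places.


g=Σ⁻¹μ = [-0.0779  1.0516  2.5477  0.1407  0.9999  0.8069  0.4126]
h=Σ⁻¹𝟙 = [11.8136  8.4931  10.8824  5.1830  15.0346  5.6271  23.4681]
a=μᵀg=0.733703  b=𝟙ᵀg=5.881491  c=𝟙ᵀh=80.501944  D=ac−b²=24.472557
λ₁=(c·0.113−b)/D = (80.501944·0.113−5.881491)/24.472557 = 0.131381
λ₂=(a−b·0.113)/D = (0.733703−5.881491·0.113)/24.472557 = 0.002823
w* = 0.131381·g + 0.002823·h:
  w_0 = 0.131381·-0.0779 + 0.002823·11.8136 = 0.0231  (Disney)
  w_1 = 0.131381·1.0516 + 0.002823·8.4931 = 0.1621  (JPMorgan)
  w_2 = 0.131381·2.5477 + 0.002823·10.8824 = 0.3654  (Chevron)
  w_3 = 0.131381·0.1407 + 0.002823·5.1830 = 0.0331  (Intel)
  w_4 = 0.131381·0.9999 + 0.002823·15.0346 = 0.1738  (GE)
  w_5 = 0.131381·0.8069 + 0.002823·5.6271 = 0.1219  (Walmart)
  w_6 = 0.131381·0.4126 + 0.002823·23.4681 = 0.1205  (Qualcomm)
Σw_i=1.0000  μᵀw=0.1130
σ²=wᵀΣw=λ₁·μ_p+λ₂ = 0.131381·0.113 + 0.002823 = 0.017669 ≈ 0.0177

0.0231  0.1621  0.3654  0.0331  0.1738  0.1219  0.1205


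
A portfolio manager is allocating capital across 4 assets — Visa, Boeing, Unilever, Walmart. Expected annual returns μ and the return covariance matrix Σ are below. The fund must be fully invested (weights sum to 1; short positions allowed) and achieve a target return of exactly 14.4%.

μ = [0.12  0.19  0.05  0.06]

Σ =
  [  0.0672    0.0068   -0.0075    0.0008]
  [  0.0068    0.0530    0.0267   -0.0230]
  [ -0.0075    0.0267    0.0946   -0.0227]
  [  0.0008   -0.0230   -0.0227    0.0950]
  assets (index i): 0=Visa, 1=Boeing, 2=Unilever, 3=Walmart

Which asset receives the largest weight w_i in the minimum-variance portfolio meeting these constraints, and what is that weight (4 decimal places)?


p=Σ⁻¹μ = [1.3240  4.1913  -0.1666  1.5953]
q=Σ⁻¹𝟙 = [13.8582  19.4978  10.3929  17.6135]
a=μᵀp=1.042617  b=𝟙ᵀp=6.944023  c=𝟙ᵀq=61.362436  D=ac−b²=15.758053
λ₁=(c·0.144−b)/D = (61.362436·0.144−6.944023)/15.758053 = 0.120076
λ₂=(a−b·0.144)/D = (1.042617−6.944023·0.144)/15.758053 = 0.002708
w* = 0.120076·p + 0.002708·q:
  w_0 = 0.120076·1.3240 + 0.002708·13.8582 = 0.1965  (Visa)
  w_1 = 0.120076·4.1913 + 0.002708·19.4978 = 0.5561  (Boeing)
  w_2 = 0.120076·-0.1666 + 0.002708·10.3929 = 0.0081  (Unilever)
  w_3 = 0.120076·1.5953 + 0.002708·17.6135 = 0.2393  (Walmart)
Σw_i=1.0000  μᵀw=0.1440
σ²=wᵀΣw=λ₁·μ_p+λ₂ = 0.120076·0.144 + 0.002708 = 0.019999 ≈ 0.0200

Boeing (0.5561)


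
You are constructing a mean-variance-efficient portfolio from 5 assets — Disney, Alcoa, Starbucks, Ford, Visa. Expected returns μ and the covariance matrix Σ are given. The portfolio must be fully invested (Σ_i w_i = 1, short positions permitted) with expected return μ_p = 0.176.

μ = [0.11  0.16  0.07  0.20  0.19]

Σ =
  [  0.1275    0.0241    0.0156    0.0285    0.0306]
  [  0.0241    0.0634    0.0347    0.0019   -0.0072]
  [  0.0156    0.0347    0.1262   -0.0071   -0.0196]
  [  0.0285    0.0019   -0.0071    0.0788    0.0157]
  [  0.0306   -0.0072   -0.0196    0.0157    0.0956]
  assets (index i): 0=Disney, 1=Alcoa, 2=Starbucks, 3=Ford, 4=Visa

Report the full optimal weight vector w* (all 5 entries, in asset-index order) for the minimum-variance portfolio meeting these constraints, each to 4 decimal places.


-0.0694  0.3706  0.0961  0.3097  0.2930

g=Σ⁻¹μ = [-0.7389  2.7885  0.3403  2.3467  2.1184]
h=Σ⁻¹𝟙 = [-0.6393  13.2906  6.7113  10.9662  11.2409]
a=μᵀg=1.260533  b=𝟙ᵀg=6.854966  c=𝟙ᵀh=41.569687  D=ac−b²=5.409404
λ₁=(c·0.176−b)/D = (41.569687·0.176−6.854966)/5.409404 = 0.085277
λ₂=(a−b·0.176)/D = (1.260533−6.854966·0.176)/5.409404 = 0.009994
w* = 0.085277·g + 0.009994·h:
  w_0 = 0.085277·-0.7389 + 0.009994·-0.6393 = -0.0694  (Disney)
  w_1 = 0.085277·2.7885 + 0.009994·13.2906 = 0.3706  (Alcoa)
  w_2 = 0.085277·0.3403 + 0.009994·6.7113 = 0.0961  (Starbucks)
  w_3 = 0.085277·2.3467 + 0.009994·10.9662 = 0.3097  (Ford)
  w_4 = 0.085277·2.1184 + 0.009994·11.2409 = 0.2930  (Visa)
Σw_i=1.0000  μᵀw=0.1760
σ²=wᵀΣw=λ₁·μ_p+λ₂ = 0.085277·0.176 + 0.009994 = 0.025002 ≈ 0.0250


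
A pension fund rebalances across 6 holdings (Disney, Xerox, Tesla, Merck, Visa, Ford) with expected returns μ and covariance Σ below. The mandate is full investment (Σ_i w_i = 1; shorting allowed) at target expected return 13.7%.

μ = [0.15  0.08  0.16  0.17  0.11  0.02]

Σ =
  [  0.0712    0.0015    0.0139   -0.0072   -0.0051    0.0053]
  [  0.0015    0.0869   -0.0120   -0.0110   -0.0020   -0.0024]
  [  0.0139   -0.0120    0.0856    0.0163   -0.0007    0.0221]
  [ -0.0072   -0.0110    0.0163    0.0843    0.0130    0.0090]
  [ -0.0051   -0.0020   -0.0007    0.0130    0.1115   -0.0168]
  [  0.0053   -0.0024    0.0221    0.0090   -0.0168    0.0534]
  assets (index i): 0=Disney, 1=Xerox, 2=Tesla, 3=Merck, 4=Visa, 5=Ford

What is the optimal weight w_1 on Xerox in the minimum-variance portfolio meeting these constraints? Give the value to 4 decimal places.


p=Σ⁻¹μ = [2.0890  1.3470  1.4612  2.0123  0.8114  -0.4609]
q=Σ⁻¹𝟙 = [13.2841  14.0188  5.0447  10.1994  11.3526  17.8030]
a=μᵀp=1.077036  b=𝟙ᵀp=7.260028  c=𝟙ᵀq=71.702699  D=ac−b²=24.518349
λ₁=(c·0.137−b)/D = (71.702699·0.137−7.260028)/24.518349 = 0.104544
λ₂=(a−b·0.137)/D = (1.077036−7.260028·0.137)/24.518349 = 0.003361
w* = 0.104544·p + 0.003361·q:
  w_0 = 0.104544·2.0890 + 0.003361·13.2841 = 0.2630  (Disney)
  w_1 = 0.104544·1.3470 + 0.003361·14.0188 = 0.1879  (Xerox)
  w_2 = 0.104544·1.4612 + 0.003361·5.0447 = 0.1697  (Tesla)
  w_3 = 0.104544·2.0123 + 0.003361·10.1994 = 0.2447  (Merck)
  w_4 = 0.104544·0.8114 + 0.003361·11.3526 = 0.1230  (Visa)
  w_5 = 0.104544·-0.4609 + 0.003361·17.8030 = 0.0117  (Ford)
Σw_i=1.0000  μᵀw=0.1370
σ²=wᵀΣw=λ₁·μ_p+λ₂ = 0.104544·0.137 + 0.003361 = 0.017684 ≈ 0.0177

0.1879


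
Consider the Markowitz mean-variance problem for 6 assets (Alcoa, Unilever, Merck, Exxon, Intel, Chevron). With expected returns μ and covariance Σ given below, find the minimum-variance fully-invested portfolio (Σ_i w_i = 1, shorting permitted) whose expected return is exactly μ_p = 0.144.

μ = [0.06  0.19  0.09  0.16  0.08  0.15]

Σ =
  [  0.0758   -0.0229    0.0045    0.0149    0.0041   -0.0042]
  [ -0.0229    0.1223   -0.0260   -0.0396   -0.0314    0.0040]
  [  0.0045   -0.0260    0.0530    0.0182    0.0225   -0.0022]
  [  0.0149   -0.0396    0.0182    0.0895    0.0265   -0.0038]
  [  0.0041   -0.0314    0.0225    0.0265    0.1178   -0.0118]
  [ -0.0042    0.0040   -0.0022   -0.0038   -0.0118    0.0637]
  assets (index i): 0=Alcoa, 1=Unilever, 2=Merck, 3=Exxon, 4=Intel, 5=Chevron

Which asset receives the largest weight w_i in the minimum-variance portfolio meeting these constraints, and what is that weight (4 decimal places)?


p=Σ⁻¹μ = [1.2390  3.1269  2.0680  2.4208  0.7906  2.6024]
q=Σ⁻¹𝟙 = [16.5950  21.1620  20.8546  11.7170  8.7873  18.5109]
a=μᵀp=1.695516  b=𝟙ᵀp=12.247755  c=𝟙ᵀq=97.626936  D=ac−b²=15.520573
λ₁=(c·0.144−b)/D = (97.626936·0.144−12.247755)/15.520573 = 0.116653
λ₂=(a−b·0.144)/D = (1.695516−12.247755·0.144)/15.520573 = -0.004392
w* = 0.116653·p + -0.004392·q:
  w_0 = 0.116653·1.2390 + -0.004392·16.5950 = 0.0717  (Alcoa)
  w_1 = 0.116653·3.1269 + -0.004392·21.1620 = 0.2718  (Unilever)
  w_2 = 0.116653·2.0680 + -0.004392·20.8546 = 0.1496  (Merck)
  w_3 = 0.116653·2.4208 + -0.004392·11.7170 = 0.2309  (Exxon)
  w_4 = 0.116653·0.7906 + -0.004392·8.7873 = 0.0536  (Intel)
  w_5 = 0.116653·2.6024 + -0.004392·18.5109 = 0.2223  (Chevron)
Σw_i=1.0000  μᵀw=0.1440
σ²=wᵀΣw=λ₁·μ_p+λ₂ = 0.116653·0.144 + -0.004392 = 0.012406 ≈ 0.0124

Unilever (0.2718)


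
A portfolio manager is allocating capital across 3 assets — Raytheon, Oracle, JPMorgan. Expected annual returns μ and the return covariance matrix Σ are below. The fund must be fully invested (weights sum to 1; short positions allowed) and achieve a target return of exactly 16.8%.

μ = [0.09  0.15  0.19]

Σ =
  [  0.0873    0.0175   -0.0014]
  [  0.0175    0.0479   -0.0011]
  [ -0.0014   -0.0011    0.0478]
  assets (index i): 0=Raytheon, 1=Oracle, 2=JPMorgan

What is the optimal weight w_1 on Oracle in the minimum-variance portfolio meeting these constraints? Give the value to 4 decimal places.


0.4023

p=Σ⁻¹μ = [0.4851  3.0475  4.0592]
q=Σ⁻¹𝟙 = [8.1106  18.4093  21.5817]
a=μᵀp=1.272042  b=𝟙ᵀp=7.591866  c=𝟙ᵀq=48.101545  D=ac−b²=3.550740
λ₁=(c·0.168−b)/D = (48.101545·0.168−7.591866)/3.550740 = 0.137772
λ₂=(a−b·0.168)/D = (1.272042−7.591866·0.168)/3.550740 = -0.000955
w* = 0.137772·p + -0.000955·q:
  w_0 = 0.137772·0.4851 + -0.000955·8.1106 = 0.0591  (Raytheon)
  w_1 = 0.137772·3.0475 + -0.000955·18.4093 = 0.4023  (Oracle)
  w_2 = 0.137772·4.0592 + -0.000955·21.5817 = 0.5386  (JPMorgan)
Σw_i=1.0000  μᵀw=0.1680
σ²=wᵀΣw=λ₁·μ_p+λ₂ = 0.137772·0.168 + -0.000955 = 0.022190 ≈ 0.0222


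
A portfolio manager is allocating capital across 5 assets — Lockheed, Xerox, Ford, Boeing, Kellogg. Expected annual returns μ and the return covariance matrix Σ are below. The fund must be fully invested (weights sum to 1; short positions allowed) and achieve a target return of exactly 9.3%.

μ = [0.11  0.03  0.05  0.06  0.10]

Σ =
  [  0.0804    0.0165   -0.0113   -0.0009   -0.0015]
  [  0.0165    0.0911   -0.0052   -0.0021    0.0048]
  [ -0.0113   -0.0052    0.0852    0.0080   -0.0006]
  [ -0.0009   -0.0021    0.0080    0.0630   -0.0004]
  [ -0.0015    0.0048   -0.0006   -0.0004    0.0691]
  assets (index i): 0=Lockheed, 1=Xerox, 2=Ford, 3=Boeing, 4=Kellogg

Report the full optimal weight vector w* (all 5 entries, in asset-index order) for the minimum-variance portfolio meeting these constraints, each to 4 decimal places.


p=Σ⁻¹μ = [1.4980  0.0410  0.7146  0.8939  1.4882]
q=Σ⁻¹𝟙 = [12.8145  8.9677  12.6920  14.8343  14.3231]
a=μᵀp=0.404187  b=𝟙ᵀp=4.635592  c=𝟙ᵀq=63.631572  D=ac−b²=4.230345
λ₁=(c·0.093−b)/D = (63.631572·0.093−4.635592)/4.230345 = 0.303083
λ₂=(a−b·0.093)/D = (0.404187−4.635592·0.093)/4.230345 = -0.006364
w* = 0.303083·p + -0.006364·q:
  w_0 = 0.303083·1.4980 + -0.006364·12.8145 = 0.3724  (Lockheed)
  w_1 = 0.303083·0.0410 + -0.006364·8.9677 = -0.0447  (Xerox)
  w_2 = 0.303083·0.7146 + -0.006364·12.6920 = 0.1358  (Ford)
  w_3 = 0.303083·0.8939 + -0.006364·14.8343 = 0.1765  (Boeing)
  w_4 = 0.303083·1.4882 + -0.006364·14.3231 = 0.3599  (Kellogg)
Σw_i=1.0000  μᵀw=0.0930
σ²=wᵀΣw=λ₁·μ_p+λ₂ = 0.303083·0.093 + -0.006364 = 0.021822 ≈ 0.0218

0.3724  -0.0447  0.1358  0.1765  0.3599


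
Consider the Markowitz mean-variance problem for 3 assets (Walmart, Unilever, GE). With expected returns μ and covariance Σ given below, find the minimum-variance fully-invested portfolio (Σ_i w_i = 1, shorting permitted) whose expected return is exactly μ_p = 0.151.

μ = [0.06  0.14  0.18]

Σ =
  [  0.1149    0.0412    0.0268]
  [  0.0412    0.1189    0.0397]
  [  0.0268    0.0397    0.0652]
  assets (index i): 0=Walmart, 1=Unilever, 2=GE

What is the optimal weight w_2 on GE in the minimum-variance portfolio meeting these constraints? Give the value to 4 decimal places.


0.6625

u=Σ⁻¹μ = [-0.2257  0.3802  2.6220]
v=Σ⁻¹𝟙 = [4.9947  2.8168  11.5692]
a=μᵀu=0.511647  b=𝟙ᵀu=2.776499  c=𝟙ᵀv=19.380759  D=ac−b²=2.207162
λ₁=(c·0.151−b)/D = (19.380759·0.151−2.776499)/2.207162 = 0.067958
λ₂=(a−b·0.151)/D = (0.511647−2.776499·0.151)/2.207162 = 0.041862
w* = 0.067958·u + 0.041862·v:
  w_0 = 0.067958·-0.2257 + 0.041862·4.9947 = 0.1937  (Walmart)
  w_1 = 0.067958·0.3802 + 0.041862·2.8168 = 0.1438  (Unilever)
  w_2 = 0.067958·2.6220 + 0.041862·11.5692 = 0.6625  (GE)
Σw_i=1.0000  μᵀw=0.1510
σ²=wᵀΣw=λ₁·μ_p+λ₂ = 0.067958·0.151 + 0.041862 = 0.052124 ≈ 0.0521


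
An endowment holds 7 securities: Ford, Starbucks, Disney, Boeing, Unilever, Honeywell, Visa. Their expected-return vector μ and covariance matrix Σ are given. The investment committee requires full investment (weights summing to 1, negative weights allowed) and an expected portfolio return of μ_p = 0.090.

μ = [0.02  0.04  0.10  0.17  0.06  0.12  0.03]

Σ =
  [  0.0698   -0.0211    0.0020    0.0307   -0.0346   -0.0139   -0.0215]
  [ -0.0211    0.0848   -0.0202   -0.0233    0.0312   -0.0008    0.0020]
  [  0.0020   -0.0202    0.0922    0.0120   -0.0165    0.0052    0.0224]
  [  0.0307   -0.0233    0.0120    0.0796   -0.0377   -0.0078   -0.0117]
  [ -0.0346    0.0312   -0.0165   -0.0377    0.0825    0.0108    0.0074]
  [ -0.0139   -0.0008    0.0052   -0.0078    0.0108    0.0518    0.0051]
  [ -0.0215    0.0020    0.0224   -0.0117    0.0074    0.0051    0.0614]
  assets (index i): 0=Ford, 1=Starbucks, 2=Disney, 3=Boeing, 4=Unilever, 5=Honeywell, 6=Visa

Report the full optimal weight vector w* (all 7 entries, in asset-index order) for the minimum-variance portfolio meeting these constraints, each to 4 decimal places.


0.1316  0.1057  0.0747  0.2311  0.1724  0.1945  0.0900

u=Σ⁻¹μ = [0.7885  1.0811  0.9544  3.2539  1.9524  2.4768  0.5603]
v=Σ⁻¹𝟙 = [35.3331  18.5810  8.9885  21.2198  26.1955  23.5709  23.7031]
a=μᵀu=1.138794  b=𝟙ᵀu=11.067451  c=𝟙ᵀv=157.591884  D=ac−b²=56.976241
λ₁=(c·0.090−b)/D = (157.591884·0.090−11.067451)/56.976241 = 0.054686
λ₂=(a−b·0.090)/D = (1.138794−11.067451·0.090)/56.976241 = 0.002505
w* = 0.054686·u + 0.002505·v:
  w_0 = 0.054686·0.7885 + 0.002505·35.3331 = 0.1316  (Ford)
  w_1 = 0.054686·1.0811 + 0.002505·18.5810 = 0.1057  (Starbucks)
  w_2 = 0.054686·0.9544 + 0.002505·8.9885 = 0.0747  (Disney)
  w_3 = 0.054686·3.2539 + 0.002505·21.2198 = 0.2311  (Boeing)
  w_4 = 0.054686·1.9524 + 0.002505·26.1955 = 0.1724  (Unilever)
  w_5 = 0.054686·2.4768 + 0.002505·23.5709 = 0.1945  (Honeywell)
  w_6 = 0.054686·0.5603 + 0.002505·23.7031 = 0.0900  (Visa)
Σw_i=1.0000  μᵀw=0.0900
σ²=wᵀΣw=λ₁·μ_p+λ₂ = 0.054686·0.090 + 0.002505 = 0.007427 ≈ 0.0074


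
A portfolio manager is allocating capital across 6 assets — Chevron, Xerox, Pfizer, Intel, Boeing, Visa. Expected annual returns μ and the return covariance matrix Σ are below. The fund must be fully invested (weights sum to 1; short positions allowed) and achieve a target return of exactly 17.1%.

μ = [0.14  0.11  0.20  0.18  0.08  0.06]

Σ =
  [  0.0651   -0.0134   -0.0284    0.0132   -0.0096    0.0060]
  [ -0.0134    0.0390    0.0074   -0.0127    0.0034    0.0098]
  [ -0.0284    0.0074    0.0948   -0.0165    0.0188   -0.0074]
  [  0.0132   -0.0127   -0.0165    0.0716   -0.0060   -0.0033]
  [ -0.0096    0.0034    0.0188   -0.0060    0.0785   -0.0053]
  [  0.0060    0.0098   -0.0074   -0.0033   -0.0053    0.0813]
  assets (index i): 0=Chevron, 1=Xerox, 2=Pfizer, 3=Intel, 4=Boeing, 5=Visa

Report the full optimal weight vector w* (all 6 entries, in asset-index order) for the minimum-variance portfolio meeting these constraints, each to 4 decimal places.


0.2705  0.2485  0.3165  0.2801  -0.0492  -0.0663

u=Σ⁻¹μ = [3.9412  4.4798  3.4192  3.4542  0.7798  0.4094]
v=Σ⁻¹𝟙 = [27.0790  34.8768  17.8025  20.7421  12.4946  9.3744]
a=μᵀu=2.437087  b=𝟙ᵀu=16.483620  c=𝟙ᵀv=122.369457  D=ac−b²=26.515333
λ₁=(c·0.171−b)/D = (122.369457·0.171−16.483620)/26.515333 = 0.167509
λ₂=(a−b·0.171)/D = (2.437087−16.483620·0.171)/26.515333 = -0.014392
w* = 0.167509·u + -0.014392·v:
  w_0 = 0.167509·3.9412 + -0.014392·27.0790 = 0.2705  (Chevron)
  w_1 = 0.167509·4.4798 + -0.014392·34.8768 = 0.2485  (Xerox)
  w_2 = 0.167509·3.4192 + -0.014392·17.8025 = 0.3165  (Pfizer)
  w_3 = 0.167509·3.4542 + -0.014392·20.7421 = 0.2801  (Intel)
  w_4 = 0.167509·0.7798 + -0.014392·12.4946 = -0.0492  (Boeing)
  w_5 = 0.167509·0.4094 + -0.014392·9.3744 = -0.0663  (Visa)
Σw_i=1.0000  μᵀw=0.1710
σ²=wᵀΣw=λ₁·μ_p+λ₂ = 0.167509·0.171 + -0.014392 = 0.014252 ≈ 0.0143


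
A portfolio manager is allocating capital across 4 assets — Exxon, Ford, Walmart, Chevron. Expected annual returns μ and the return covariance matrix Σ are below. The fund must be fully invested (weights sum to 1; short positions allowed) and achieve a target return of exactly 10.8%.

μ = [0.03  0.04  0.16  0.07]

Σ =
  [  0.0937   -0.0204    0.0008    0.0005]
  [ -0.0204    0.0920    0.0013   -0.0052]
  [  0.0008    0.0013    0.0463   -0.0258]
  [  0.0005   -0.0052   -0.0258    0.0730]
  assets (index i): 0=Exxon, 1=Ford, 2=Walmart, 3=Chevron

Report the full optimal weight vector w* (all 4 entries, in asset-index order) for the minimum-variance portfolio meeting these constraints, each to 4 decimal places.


0.0870  0.1077  0.4968  0.3086

g=Σ⁻¹μ = [0.3954  0.6080  4.9670  2.7550]
h=Σ⁻¹𝟙 = [13.4590  14.8950  36.2622  27.4834]
a=μᵀg=1.023747  b=𝟙ᵀg=8.725366  c=𝟙ᵀh=92.099594  D=ac−b²=18.154644
λ₁=(c·0.108−b)/D = (92.099594·0.108−8.725366)/18.154644 = 0.067277
λ₂=(a−b·0.108)/D = (1.023747−8.725366·0.108)/18.154644 = 0.004484
w* = 0.067277·g + 0.004484·h:
  w_0 = 0.067277·0.3954 + 0.004484·13.4590 = 0.0870  (Exxon)
  w_1 = 0.067277·0.6080 + 0.004484·14.8950 = 0.1077  (Ford)
  w_2 = 0.067277·4.9670 + 0.004484·36.2622 = 0.4968  (Walmart)
  w_3 = 0.067277·2.7550 + 0.004484·27.4834 = 0.3086  (Chevron)
Σw_i=1.0000  μᵀw=0.1080
σ²=wᵀΣw=λ₁·μ_p+λ₂ = 0.067277·0.108 + 0.004484 = 0.011750 ≈ 0.0118


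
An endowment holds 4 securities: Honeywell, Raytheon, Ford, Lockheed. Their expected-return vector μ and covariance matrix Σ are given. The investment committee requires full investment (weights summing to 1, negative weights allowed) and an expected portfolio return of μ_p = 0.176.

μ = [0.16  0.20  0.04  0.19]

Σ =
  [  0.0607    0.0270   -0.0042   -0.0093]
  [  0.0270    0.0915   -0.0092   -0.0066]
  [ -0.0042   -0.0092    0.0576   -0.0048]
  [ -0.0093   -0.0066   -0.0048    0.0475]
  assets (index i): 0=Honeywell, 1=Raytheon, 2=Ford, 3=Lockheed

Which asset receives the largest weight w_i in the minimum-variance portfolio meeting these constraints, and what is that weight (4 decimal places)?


u=Σ⁻¹μ = [2.6502  1.9223  1.6071  4.9484]
v=Σ⁻¹𝟙 = [17.9409  9.9447  22.6104  28.2319]
a=μᵀu=1.812966  b=𝟙ᵀu=11.127962  c=𝟙ᵀv=78.727869  D=ac−b²=18.899433
λ₁=(c·0.176−b)/D = (78.727869·0.176−11.127962)/18.899433 = 0.144351
λ₂=(a−b·0.176)/D = (1.812966−11.127962·0.176)/18.899433 = -0.007702
w* = 0.144351·u + -0.007702·v:
  w_0 = 0.144351·2.6502 + -0.007702·17.9409 = 0.2444  (Honeywell)
  w_1 = 0.144351·1.9223 + -0.007702·9.9447 = 0.2009  (Raytheon)
  w_2 = 0.144351·1.6071 + -0.007702·22.6104 = 0.0578  (Ford)
  w_3 = 0.144351·4.9484 + -0.007702·28.2319 = 0.4969  (Lockheed)
Σw_i=1.0000  μᵀw=0.1760
σ²=wᵀΣw=λ₁·μ_p+λ₂ = 0.144351·0.176 + -0.007702 = 0.017704 ≈ 0.0177

Lockheed (0.4969)


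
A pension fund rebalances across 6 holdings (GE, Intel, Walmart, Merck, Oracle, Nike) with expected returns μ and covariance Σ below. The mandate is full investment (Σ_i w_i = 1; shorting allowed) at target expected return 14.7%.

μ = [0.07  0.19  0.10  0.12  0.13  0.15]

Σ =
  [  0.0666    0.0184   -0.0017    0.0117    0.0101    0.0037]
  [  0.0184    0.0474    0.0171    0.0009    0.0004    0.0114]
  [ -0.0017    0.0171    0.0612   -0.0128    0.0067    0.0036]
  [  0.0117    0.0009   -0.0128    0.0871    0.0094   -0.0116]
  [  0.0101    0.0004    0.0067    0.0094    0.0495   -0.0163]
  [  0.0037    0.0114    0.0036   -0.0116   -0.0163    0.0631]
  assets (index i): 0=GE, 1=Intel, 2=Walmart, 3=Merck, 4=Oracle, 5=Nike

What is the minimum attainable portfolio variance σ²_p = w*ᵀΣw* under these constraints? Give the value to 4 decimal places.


0.0130

g=Σ⁻¹μ = [-0.8266  3.4051  0.4391  1.5449  3.3839  2.9436]
h=Σ⁻¹𝟙 = [6.3297  8.3204  13.3046  12.9941  21.5457  21.1689]
a=μᵀg=1.699842  b=𝟙ᵀg=10.889970  c=𝟙ᵀh=83.663279  D=ac−b²=23.622918
λ₁=(c·0.147−b)/D = (83.663279·0.147−10.889970)/23.622918 = 0.059626
λ₂=(a−b·0.147)/D = (1.699842−10.889970·0.147)/23.622918 = 0.004192
w* = 0.059626·g + 0.004192·h:
  w_0 = 0.059626·-0.8266 + 0.004192·6.3297 = -0.0228  (GE)
  w_1 = 0.059626·3.4051 + 0.004192·8.3204 = 0.2379  (Intel)
  w_2 = 0.059626·0.4391 + 0.004192·13.3046 = 0.0820  (Walmart)
  w_3 = 0.059626·1.5449 + 0.004192·12.9941 = 0.1466  (Merck)
  w_4 = 0.059626·3.3839 + 0.004192·21.5457 = 0.2921  (Oracle)
  w_5 = 0.059626·2.9436 + 0.004192·21.1689 = 0.2642  (Nike)
Σw_i=1.0000  μᵀw=0.1470
σ²=wᵀΣw=λ₁·μ_p+λ₂ = 0.059626·0.147 + 0.004192 = 0.012957 ≈ 0.0130


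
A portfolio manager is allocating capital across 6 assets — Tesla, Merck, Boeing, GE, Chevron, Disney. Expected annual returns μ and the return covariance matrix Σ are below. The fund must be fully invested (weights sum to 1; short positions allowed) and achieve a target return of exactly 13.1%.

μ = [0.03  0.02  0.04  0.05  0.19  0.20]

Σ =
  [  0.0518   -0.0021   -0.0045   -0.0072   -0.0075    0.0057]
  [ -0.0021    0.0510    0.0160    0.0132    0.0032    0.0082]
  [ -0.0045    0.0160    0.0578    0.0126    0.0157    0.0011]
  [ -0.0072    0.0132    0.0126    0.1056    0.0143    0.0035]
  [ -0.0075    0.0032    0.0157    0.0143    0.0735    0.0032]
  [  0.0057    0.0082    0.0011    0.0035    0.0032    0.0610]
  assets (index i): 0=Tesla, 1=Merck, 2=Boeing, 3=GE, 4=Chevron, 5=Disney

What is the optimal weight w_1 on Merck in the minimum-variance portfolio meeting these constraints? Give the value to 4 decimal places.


p=Σ⁻¹μ = [0.6039  -0.2868  0.0602  0.1026  2.4903  3.1232]
q=Σ⁻¹𝟙 = [21.9977  12.9855  10.7954  6.1507  11.2835  11.4528]
a=μᵀp=1.117725  b=𝟙ᵀp=6.093422  c=𝟙ᵀq=74.665565  D=ac−b²=46.325795
λ₁=(c·0.131−b)/D = (74.665565·0.131−6.093422)/46.325795 = 0.079605
λ₂=(a−b·0.131)/D = (1.117725−6.093422·0.131)/46.325795 = 0.006897
w* = 0.079605·p + 0.006897·q:
  w_0 = 0.079605·0.6039 + 0.006897·21.9977 = 0.1998  (Tesla)
  w_1 = 0.079605·-0.2868 + 0.006897·12.9855 = 0.0667  (Merck)
  w_2 = 0.079605·0.0602 + 0.006897·10.7954 = 0.0792  (Boeing)
  w_3 = 0.079605·0.1026 + 0.006897·6.1507 = 0.0506  (GE)
  w_4 = 0.079605·2.4903 + 0.006897·11.2835 = 0.2761  (Chevron)
  w_5 = 0.079605·3.1232 + 0.006897·11.4528 = 0.3276  (Disney)
Σw_i=1.0000  μᵀw=0.1310
σ²=wᵀΣw=λ₁·μ_p+λ₂ = 0.079605·0.131 + 0.006897 = 0.017325 ≈ 0.0173

0.0667


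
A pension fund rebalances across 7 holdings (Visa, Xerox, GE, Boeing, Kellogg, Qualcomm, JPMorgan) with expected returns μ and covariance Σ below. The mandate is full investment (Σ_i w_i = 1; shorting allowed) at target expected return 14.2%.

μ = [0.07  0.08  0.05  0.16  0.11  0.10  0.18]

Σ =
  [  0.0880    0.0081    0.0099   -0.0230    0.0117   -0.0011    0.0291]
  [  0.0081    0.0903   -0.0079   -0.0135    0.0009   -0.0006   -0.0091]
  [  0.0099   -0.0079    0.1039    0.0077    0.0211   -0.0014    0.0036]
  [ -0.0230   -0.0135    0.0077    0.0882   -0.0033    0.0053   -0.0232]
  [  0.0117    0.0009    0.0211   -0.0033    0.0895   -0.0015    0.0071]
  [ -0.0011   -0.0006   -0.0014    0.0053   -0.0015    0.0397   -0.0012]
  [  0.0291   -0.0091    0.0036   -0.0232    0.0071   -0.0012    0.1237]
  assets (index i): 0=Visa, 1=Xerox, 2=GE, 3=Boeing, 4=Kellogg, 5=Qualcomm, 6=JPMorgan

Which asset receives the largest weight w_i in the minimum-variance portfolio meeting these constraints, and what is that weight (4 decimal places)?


Boeing (0.3274)

x=Σ⁻¹μ = [0.5951  1.4157  0.0845  2.5694  1.1032  2.3146  1.8579]
y=Σ⁻¹𝟙 = [9.6937  14.3622  6.8304  16.8419  8.4197  24.2745  9.5724]
a=μᵀx=1.257475  b=𝟙ᵀx=9.940404  c=𝟙ᵀy=89.994753  D=ac−b²=14.354486
λ₁=(c·0.142−b)/D = (89.994753·0.142−9.940404)/14.354486 = 0.197768
λ₂=(a−b·0.142)/D = (1.257475−9.940404·0.142)/14.354486 = -0.010733
w* = 0.197768·x + -0.010733·y:
  w_0 = 0.197768·0.5951 + -0.010733·9.6937 = 0.0136  (Visa)
  w_1 = 0.197768·1.4157 + -0.010733·14.3622 = 0.1258  (Xerox)
  w_2 = 0.197768·0.0845 + -0.010733·6.8304 = -0.0566  (GE)
  w_3 = 0.197768·2.5694 + -0.010733·16.8419 = 0.3274  (Boeing)
  w_4 = 0.197768·1.1032 + -0.010733·8.4197 = 0.1278  (Kellogg)
  w_5 = 0.197768·2.3146 + -0.010733·24.2745 = 0.1972  (Qualcomm)
  w_6 = 0.197768·1.8579 + -0.010733·9.5724 = 0.2647  (JPMorgan)
Σw_i=1.0000  μᵀw=0.1420
σ²=wᵀΣw=λ₁·μ_p+λ₂ = 0.197768·0.142 + -0.010733 = 0.017350 ≈ 0.0174


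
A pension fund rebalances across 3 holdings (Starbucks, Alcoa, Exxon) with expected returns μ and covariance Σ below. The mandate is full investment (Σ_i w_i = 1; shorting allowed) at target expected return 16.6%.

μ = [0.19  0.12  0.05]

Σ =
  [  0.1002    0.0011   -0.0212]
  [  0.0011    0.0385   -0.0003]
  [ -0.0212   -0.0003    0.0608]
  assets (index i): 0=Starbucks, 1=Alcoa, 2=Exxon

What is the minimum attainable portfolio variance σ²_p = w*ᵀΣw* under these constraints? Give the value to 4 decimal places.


g=Σ⁻¹μ = [2.2022  3.0665  1.6054]
h=Σ⁻¹𝟙 = [14.2560  25.7346  21.5452]
a=μᵀg=0.866664  b=𝟙ᵀg=6.874048  c=𝟙ᵀh=61.535769  D=ac−b²=6.078292
λ₁=(c·0.166−b)/D = (61.535769·0.166−6.874048)/6.078292 = 0.549643
λ₂=(a−b·0.166)/D = (0.866664−6.874048·0.166)/6.078292 = -0.045149
w* = 0.549643·g + -0.045149·h:
  w_0 = 0.549643·2.2022 + -0.045149·14.2560 = 0.5668  (Starbucks)
  w_1 = 0.549643·3.0665 + -0.045149·25.7346 = 0.5236  (Alcoa)
  w_2 = 0.549643·1.6054 + -0.045149·21.5452 = -0.0904  (Exxon)
Σw_i=1.0000  μᵀw=0.1660
σ²=wᵀΣw=λ₁·μ_p+λ₂ = 0.549643·0.166 + -0.045149 = 0.046092 ≈ 0.0461

0.0461


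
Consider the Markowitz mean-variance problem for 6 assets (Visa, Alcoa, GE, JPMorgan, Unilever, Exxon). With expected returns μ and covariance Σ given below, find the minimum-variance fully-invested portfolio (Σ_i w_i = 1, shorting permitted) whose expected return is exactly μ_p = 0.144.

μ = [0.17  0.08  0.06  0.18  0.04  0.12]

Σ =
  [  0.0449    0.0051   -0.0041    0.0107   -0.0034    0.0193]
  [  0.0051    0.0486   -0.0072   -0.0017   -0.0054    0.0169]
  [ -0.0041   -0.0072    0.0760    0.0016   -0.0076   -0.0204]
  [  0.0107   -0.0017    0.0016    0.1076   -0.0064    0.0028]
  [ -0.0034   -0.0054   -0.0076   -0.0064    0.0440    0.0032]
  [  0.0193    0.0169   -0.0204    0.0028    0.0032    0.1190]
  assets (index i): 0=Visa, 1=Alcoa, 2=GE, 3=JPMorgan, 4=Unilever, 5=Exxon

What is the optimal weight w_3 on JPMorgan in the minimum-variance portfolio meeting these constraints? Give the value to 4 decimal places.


p=Σ⁻¹μ = [3.3532  1.6112  1.3758  1.4404  1.7847  0.3897]
q=Σ⁻¹𝟙 = [19.8294  23.9230  20.6211  9.1728  31.7822  4.2544]
a=μᵀp=1.158914  b=𝟙ᵀp=9.955030  c=𝟙ᵀq=109.582979  D=ac−b²=27.894664
λ₁=(c·0.144−b)/D = (109.582979·0.144−9.955030)/27.894664 = 0.208818
λ₂=(a−b·0.144)/D = (1.158914−9.955030·0.144)/27.894664 = -0.009845
w* = 0.208818·p + -0.009845·q:
  w_0 = 0.208818·3.3532 + -0.009845·19.8294 = 0.5050  (Visa)
  w_1 = 0.208818·1.6112 + -0.009845·23.9230 = 0.1009  (Alcoa)
  w_2 = 0.208818·1.3758 + -0.009845·20.6211 = 0.0843  (GE)
  w_3 = 0.208818·1.4404 + -0.009845·9.1728 = 0.2105  (JPMorgan)
  w_4 = 0.208818·1.7847 + -0.009845·31.7822 = 0.0598  (Unilever)
  w_5 = 0.208818·0.3897 + -0.009845·4.2544 = 0.0395  (Exxon)
Σw_i=1.0000  μᵀw=0.1440
σ²=wᵀΣw=λ₁·μ_p+λ₂ = 0.208818·0.144 + -0.009845 = 0.020225 ≈ 0.0202

0.2105


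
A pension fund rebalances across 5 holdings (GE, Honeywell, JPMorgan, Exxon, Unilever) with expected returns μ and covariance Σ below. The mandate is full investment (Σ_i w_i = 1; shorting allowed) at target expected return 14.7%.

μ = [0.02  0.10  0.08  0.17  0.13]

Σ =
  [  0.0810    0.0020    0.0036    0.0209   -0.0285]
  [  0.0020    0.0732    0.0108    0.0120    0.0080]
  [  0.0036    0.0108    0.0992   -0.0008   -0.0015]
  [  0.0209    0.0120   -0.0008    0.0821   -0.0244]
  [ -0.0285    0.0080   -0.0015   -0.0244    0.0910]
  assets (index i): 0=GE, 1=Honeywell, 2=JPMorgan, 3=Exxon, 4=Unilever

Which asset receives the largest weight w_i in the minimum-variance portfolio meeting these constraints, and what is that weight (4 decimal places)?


Exxon (0.4964)

p=Σ⁻¹μ = [0.3005  0.5848  0.7854  2.5615  2.1711]
q=Σ⁻¹𝟙 = [14.9770  7.7758  9.0752  12.8443  18.5896]
a=μᵀp=0.845023  b=𝟙ᵀp=6.403313  c=𝟙ᵀq=63.261863  D=ac−b²=12.455308
λ₁=(c·0.147−b)/D = (63.261863·0.147−6.403313)/12.455308 = 0.232526
λ₂=(a−b·0.147)/D = (0.845023−6.403313·0.147)/12.455308 = -0.007729
w* = 0.232526·p + -0.007729·q:
  w_0 = 0.232526·0.3005 + -0.007729·14.9770 = -0.0459  (GE)
  w_1 = 0.232526·0.5848 + -0.007729·7.7758 = 0.0759  (Honeywell)
  w_2 = 0.232526·0.7854 + -0.007729·9.0752 = 0.1125  (JPMorgan)
  w_3 = 0.232526·2.5615 + -0.007729·12.8443 = 0.4964  (Exxon)
  w_4 = 0.232526·2.1711 + -0.007729·18.5896 = 0.3612  (Unilever)
Σw_i=1.0000  μᵀw=0.1470
σ²=wᵀΣw=λ₁·μ_p+λ₂ = 0.232526·0.147 + -0.007729 = 0.026453 ≈ 0.0265
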